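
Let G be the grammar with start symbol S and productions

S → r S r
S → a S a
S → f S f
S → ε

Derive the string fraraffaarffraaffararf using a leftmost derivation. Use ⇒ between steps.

S ⇒ fSf ⇒ frSrf ⇒ fraSarf ⇒ frarSrarf ⇒ fraraSararf ⇒ frarafSfararf ⇒ fraraffSffararf ⇒ fraraffaSaffararf ⇒ fraraffaaSaaffararf ⇒ fraraffaarSraaffararf ⇒ fraraffaarfSfraaffararf ⇒ fraraffaarffraaffararf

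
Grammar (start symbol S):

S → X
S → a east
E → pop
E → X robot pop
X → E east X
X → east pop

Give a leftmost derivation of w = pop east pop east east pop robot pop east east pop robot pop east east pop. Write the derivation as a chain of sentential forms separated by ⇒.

S ⇒ X ⇒ E east X ⇒ X robot pop east X ⇒ E east X robot pop east X ⇒ X robot pop east X robot pop east X ⇒ E east X robot pop east X robot pop east X ⇒ pop east X robot pop east X robot pop east X ⇒ pop east E east X robot pop east X robot pop east X ⇒ pop east pop east X robot pop east X robot pop east X ⇒ pop east pop east east pop robot pop east X robot pop east X ⇒ pop east pop east east pop robot pop east east pop robot pop east X ⇒ pop east pop east east pop robot pop east east pop robot pop east east pop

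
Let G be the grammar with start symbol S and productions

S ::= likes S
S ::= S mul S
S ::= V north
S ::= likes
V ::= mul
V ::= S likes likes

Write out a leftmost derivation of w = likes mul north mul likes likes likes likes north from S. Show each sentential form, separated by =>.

S => S mul S => likes S mul S => likes V north mul S => likes mul north mul S => likes mul north mul likes S => likes mul north mul likes V north => likes mul north mul likes S likes likes north => likes mul north mul likes likes likes likes north

S => S mul S   [S ::= S mul S]
S mul S => likes S mul S   [S ::= likes S]
likes S mul S => likes V north mul S   [S ::= V north]
likes V north mul S => likes mul north mul S   [V ::= mul]
likes mul north mul S => likes mul north mul likes S   [S ::= likes S]
likes mul north mul likes S => likes mul north mul likes V north   [S ::= V north]
likes mul north mul likes V north => likes mul north mul likes S likes likes north   [V ::= S likes likes]
likes mul north mul likes S likes likes north => likes mul north mul likes likes likes likes north   [S ::= likes]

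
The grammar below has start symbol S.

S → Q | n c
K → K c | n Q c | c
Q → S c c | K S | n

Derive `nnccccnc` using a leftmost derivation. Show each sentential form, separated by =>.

S=>Q=>KS=>nQcS=>nncS=>nncQ=>nncKS=>nncKcS=>nncKccS=>nnccccS=>nnccccnc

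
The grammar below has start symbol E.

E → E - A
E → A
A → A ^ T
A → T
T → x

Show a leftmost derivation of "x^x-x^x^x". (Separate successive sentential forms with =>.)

E => E-A => A-A => A^T-A => T^T-A => x^T-A => x^x-A => x^x-A^T => x^x-A^T^T => x^x-T^T^T => x^x-x^T^T => x^x-x^x^T => x^x-x^x^x

E => E-A   [E → E - A]
E-A => A-A   [E → A]
A-A => A^T-A   [A → A ^ T]
A^T-A => T^T-A   [A → T]
T^T-A => x^T-A   [T → x]
x^T-A => x^x-A   [T → x]
x^x-A => x^x-A^T   [A → A ^ T]
x^x-A^T => x^x-A^T^T   [A → A ^ T]
x^x-A^T^T => x^x-T^T^T   [A → T]
x^x-T^T^T => x^x-x^T^T   [T → x]
x^x-x^T^T => x^x-x^x^T   [T → x]
x^x-x^x^T => x^x-x^x^x   [T → x]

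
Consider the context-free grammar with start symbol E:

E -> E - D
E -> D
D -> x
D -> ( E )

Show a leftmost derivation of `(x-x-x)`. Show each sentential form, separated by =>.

E => D   [E -> D]
D => (E)   [D -> ( E )]
(E) => (E-D)   [E -> E - D]
(E-D) => (E-D-D)   [E -> E - D]
(E-D-D) => (D-D-D)   [E -> D]
(D-D-D) => (x-D-D)   [D -> x]
(x-D-D) => (x-x-D)   [D -> x]
(x-x-D) => (x-x-x)   [D -> x]

E => D => (E) => (E-D) => (E-D-D) => (D-D-D) => (x-D-D) => (x-x-D) => (x-x-x)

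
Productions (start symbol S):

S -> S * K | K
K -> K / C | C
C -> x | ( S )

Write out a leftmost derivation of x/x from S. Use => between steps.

S => K => K/C => C/C => x/C => x/x

S => K   [S -> K]
K => K/C   [K -> K / C]
K/C => C/C   [K -> C]
C/C => x/C   [C -> x]
x/C => x/x   [C -> x]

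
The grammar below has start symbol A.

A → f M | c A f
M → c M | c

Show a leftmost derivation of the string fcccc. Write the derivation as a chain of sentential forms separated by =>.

A => fM   [A → f M]
fM => fcM   [M → c M]
fcM => fccM   [M → c M]
fccM => fcccM   [M → c M]
fcccM => fcccc   [M → c]

A=>fM=>fcM=>fccM=>fcccM=>fcccc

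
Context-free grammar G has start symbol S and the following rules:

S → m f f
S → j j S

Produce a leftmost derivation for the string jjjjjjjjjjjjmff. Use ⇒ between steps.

S ⇒ jjS ⇒ jjjjS ⇒ jjjjjjS ⇒ jjjjjjjjS ⇒ jjjjjjjjjjS ⇒ jjjjjjjjjjjjS ⇒ jjjjjjjjjjjjmff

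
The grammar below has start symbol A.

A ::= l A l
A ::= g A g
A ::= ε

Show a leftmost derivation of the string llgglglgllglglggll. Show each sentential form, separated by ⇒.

A ⇒ lAl ⇒ llAll ⇒ llgAgll ⇒ llggAggll ⇒ llgglAlggll ⇒ llgglgAglggll ⇒ llgglglAlglggll ⇒ llgglglgAglglggll ⇒ llgglglglAlglglggll ⇒ llgglglgllglglggll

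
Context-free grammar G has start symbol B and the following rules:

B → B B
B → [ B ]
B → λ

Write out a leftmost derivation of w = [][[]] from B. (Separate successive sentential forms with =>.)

B=>BB=>BBB=>[B]BB=>[]BB=>[][B]B=>[][BB]B=>[][[B]B]B=>[][[]B]B=>[][[]]B=>[][[]]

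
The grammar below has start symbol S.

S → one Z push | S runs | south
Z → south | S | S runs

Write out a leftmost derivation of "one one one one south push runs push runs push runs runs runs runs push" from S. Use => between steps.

S => one Z push => one S runs push => one S runs runs push => one S runs runs runs push => one S runs runs runs runs push => one one Z push runs runs runs runs push => one one S runs push runs runs runs runs push => one one one Z push runs push runs runs runs runs push => one one one S runs push runs push runs runs runs runs push => one one one one Z push runs push runs push runs runs runs runs push => one one one one S push runs push runs push runs runs runs runs push => one one one one south push runs push runs push runs runs runs runs push

S => one Z push   [S → one Z push]
one Z push => one S runs push   [Z → S runs]
one S runs push => one S runs runs push   [S → S runs]
one S runs runs push => one S runs runs runs push   [S → S runs]
one S runs runs runs push => one S runs runs runs runs push   [S → S runs]
one S runs runs runs runs push => one one Z push runs runs runs runs push   [S → one Z push]
one one Z push runs runs runs runs push => one one S runs push runs runs runs runs push   [Z → S runs]
one one S runs push runs runs runs runs push => one one one Z push runs push runs runs runs runs push   [S → one Z push]
one one one Z push runs push runs runs runs runs push => one one one S runs push runs push runs runs runs runs push   [Z → S runs]
one one one S runs push runs push runs runs runs runs push => one one one one Z push runs push runs push runs runs runs runs push   [S → one Z push]
one one one one Z push runs push runs push runs runs runs runs push => one one one one S push runs push runs push runs runs runs runs push   [Z → S]
one one one one S push runs push runs push runs runs runs runs push => one one one one south push runs push runs push runs runs runs runs push   [S → south]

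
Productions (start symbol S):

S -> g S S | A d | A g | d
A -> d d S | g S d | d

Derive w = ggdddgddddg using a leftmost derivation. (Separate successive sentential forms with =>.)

S=>gSS=>gAdS=>ggSddS=>ggAdddS=>ggddSdddS=>ggddAgdddS=>ggdddgdddS=>ggdddgdddAg=>ggdddgddddg

S => gSS   [S -> g S S]
gSS => gAdS   [S -> A d]
gAdS => ggSddS   [A -> g S d]
ggSddS => ggAdddS   [S -> A d]
ggAdddS => ggddSdddS   [A -> d d S]
ggddSdddS => ggddAgdddS   [S -> A g]
ggddAgdddS => ggdddgdddS   [A -> d]
ggdddgdddS => ggdddgdddAg   [S -> A g]
ggdddgdddAg => ggdddgddddg   [A -> d]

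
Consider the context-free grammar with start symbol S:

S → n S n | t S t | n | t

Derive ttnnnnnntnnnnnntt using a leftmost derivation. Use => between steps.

S => tSt => ttStt => ttnSntt => ttnnSnntt => ttnnnSnnntt => ttnnnnSnnnntt => ttnnnnnSnnnnntt => ttnnnnnnSnnnnnntt => ttnnnnnntnnnnnntt

S => tSt   [S → t S t]
tSt => ttStt   [S → t S t]
ttStt => ttnSntt   [S → n S n]
ttnSntt => ttnnSnntt   [S → n S n]
ttnnSnntt => ttnnnSnnntt   [S → n S n]
ttnnnSnnntt => ttnnnnSnnnntt   [S → n S n]
ttnnnnSnnnntt => ttnnnnnSnnnnntt   [S → n S n]
ttnnnnnSnnnnntt => ttnnnnnnSnnnnnntt   [S → n S n]
ttnnnnnnSnnnnnntt => ttnnnnnntnnnnnntt   [S → t]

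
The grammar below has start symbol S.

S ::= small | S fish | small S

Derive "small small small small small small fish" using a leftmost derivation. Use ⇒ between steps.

S ⇒ S fish ⇒ small S fish ⇒ small small S fish ⇒ small small small S fish ⇒ small small small small S fish ⇒ small small small small small S fish ⇒ small small small small small small fish

S ⇒ S fish   [S ::= S fish]
S fish ⇒ small S fish   [S ::= small S]
small S fish ⇒ small small S fish   [S ::= small S]
small small S fish ⇒ small small small S fish   [S ::= small S]
small small small S fish ⇒ small small small small S fish   [S ::= small S]
small small small small S fish ⇒ small small small small small S fish   [S ::= small S]
small small small small small S fish ⇒ small small small small small small fish   [S ::= small]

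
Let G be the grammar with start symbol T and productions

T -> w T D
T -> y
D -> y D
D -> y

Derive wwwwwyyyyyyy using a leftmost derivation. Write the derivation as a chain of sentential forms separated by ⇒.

T ⇒ wTD   [T -> w T D]
wTD ⇒ wwTDD   [T -> w T D]
wwTDD ⇒ wwwTDDD   [T -> w T D]
wwwTDDD ⇒ wwwwTDDDD   [T -> w T D]
wwwwTDDDD ⇒ wwwwwTDDDDD   [T -> w T D]
wwwwwTDDDDD ⇒ wwwwwyDDDDD   [T -> y]
wwwwwyDDDDD ⇒ wwwwwyyDDDD   [D -> y]
wwwwwyyDDDD ⇒ wwwwwyyyDDD   [D -> y]
wwwwwyyyDDD ⇒ wwwwwyyyyDD   [D -> y]
wwwwwyyyyDD ⇒ wwwwwyyyyyDD   [D -> y D]
wwwwwyyyyyDD ⇒ wwwwwyyyyyyD   [D -> y]
wwwwwyyyyyyD ⇒ wwwwwyyyyyyy   [D -> y]

T ⇒ wTD ⇒ wwTDD ⇒ wwwTDDD ⇒ wwwwTDDDD ⇒ wwwwwTDDDDD ⇒ wwwwwyDDDDD ⇒ wwwwwyyDDDD ⇒ wwwwwyyyDDD ⇒ wwwwwyyyyDD ⇒ wwwwwyyyyyDD ⇒ wwwwwyyyyyyD ⇒ wwwwwyyyyyyy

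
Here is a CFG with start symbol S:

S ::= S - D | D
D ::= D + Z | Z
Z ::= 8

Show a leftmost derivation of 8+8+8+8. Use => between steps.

S => D   [S ::= D]
D => D+Z   [D ::= D + Z]
D+Z => D+Z+Z   [D ::= D + Z]
D+Z+Z => D+Z+Z+Z   [D ::= D + Z]
D+Z+Z+Z => Z+Z+Z+Z   [D ::= Z]
Z+Z+Z+Z => 8+Z+Z+Z   [Z ::= 8]
8+Z+Z+Z => 8+8+Z+Z   [Z ::= 8]
8+8+Z+Z => 8+8+8+Z   [Z ::= 8]
8+8+8+Z => 8+8+8+8   [Z ::= 8]

S=>D=>D+Z=>D+Z+Z=>D+Z+Z+Z=>Z+Z+Z+Z=>8+Z+Z+Z=>8+8+Z+Z=>8+8+8+Z=>8+8+8+8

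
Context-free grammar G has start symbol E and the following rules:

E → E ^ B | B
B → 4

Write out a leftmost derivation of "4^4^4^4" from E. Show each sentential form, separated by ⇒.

E ⇒ E^B ⇒ E^B^B ⇒ E^B^B^B ⇒ B^B^B^B ⇒ 4^B^B^B ⇒ 4^4^B^B ⇒ 4^4^4^B ⇒ 4^4^4^4

E ⇒ E^B   [E → E ^ B]
E^B ⇒ E^B^B   [E → E ^ B]
E^B^B ⇒ E^B^B^B   [E → E ^ B]
E^B^B^B ⇒ B^B^B^B   [E → B]
B^B^B^B ⇒ 4^B^B^B   [B → 4]
4^B^B^B ⇒ 4^4^B^B   [B → 4]
4^4^B^B ⇒ 4^4^4^B   [B → 4]
4^4^4^B ⇒ 4^4^4^4   [B → 4]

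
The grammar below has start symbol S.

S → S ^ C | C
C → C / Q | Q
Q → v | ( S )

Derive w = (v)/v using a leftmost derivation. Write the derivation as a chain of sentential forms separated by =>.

S => C   [S → C]
C => C/Q   [C → C / Q]
C/Q => Q/Q   [C → Q]
Q/Q => (S)/Q   [Q → ( S )]
(S)/Q => (C)/Q   [S → C]
(C)/Q => (Q)/Q   [C → Q]
(Q)/Q => (v)/Q   [Q → v]
(v)/Q => (v)/v   [Q → v]

S => C => C/Q => Q/Q => (S)/Q => (C)/Q => (Q)/Q => (v)/Q => (v)/v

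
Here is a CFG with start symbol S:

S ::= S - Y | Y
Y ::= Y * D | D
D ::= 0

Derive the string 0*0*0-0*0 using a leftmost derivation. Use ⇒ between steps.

S ⇒ S-Y ⇒ Y-Y ⇒ Y*D-Y ⇒ Y*D*D-Y ⇒ D*D*D-Y ⇒ 0*D*D-Y ⇒ 0*0*D-Y ⇒ 0*0*0-Y ⇒ 0*0*0-Y*D ⇒ 0*0*0-D*D ⇒ 0*0*0-0*D ⇒ 0*0*0-0*0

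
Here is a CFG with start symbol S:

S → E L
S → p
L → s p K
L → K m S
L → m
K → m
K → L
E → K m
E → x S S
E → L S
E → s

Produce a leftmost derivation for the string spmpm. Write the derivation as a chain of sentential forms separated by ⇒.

S ⇒ EL   [S → E L]
EL ⇒ LSL   [E → L S]
LSL ⇒ spKSL   [L → s p K]
spKSL ⇒ spmSL   [K → m]
spmSL ⇒ spmpL   [S → p]
spmpL ⇒ spmpm   [L → m]

S ⇒ EL ⇒ LSL ⇒ spKSL ⇒ spmSL ⇒ spmpL ⇒ spmpm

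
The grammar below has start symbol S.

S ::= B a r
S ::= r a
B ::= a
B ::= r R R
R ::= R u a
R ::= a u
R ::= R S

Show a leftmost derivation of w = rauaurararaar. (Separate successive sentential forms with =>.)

S => Bar => rRRar => rauRar => rauRSar => rauRSSar => rauRSSSar => rauauSSSar => rauauraSSar => rauauraraSar => rauaurararaar

S => Bar   [S ::= B a r]
Bar => rRRar   [B ::= r R R]
rRRar => rauRar   [R ::= a u]
rauRar => rauRSar   [R ::= R S]
rauRSar => rauRSSar   [R ::= R S]
rauRSSar => rauRSSSar   [R ::= R S]
rauRSSSar => rauauSSSar   [R ::= a u]
rauauSSSar => rauauraSSar   [S ::= r a]
rauauraSSar => rauauraraSar   [S ::= r a]
rauauraraSar => rauaurararaar   [S ::= r a]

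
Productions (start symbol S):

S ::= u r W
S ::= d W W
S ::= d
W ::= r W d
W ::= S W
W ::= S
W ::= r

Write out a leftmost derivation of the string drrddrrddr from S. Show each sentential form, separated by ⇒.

S ⇒ dWW ⇒ drWdW ⇒ drrWddW ⇒ drrSddW ⇒ drrdWWddW ⇒ drrdSWWddW ⇒ drrddWWddW ⇒ drrddrWddW ⇒ drrddrrddW ⇒ drrddrrddr

S ⇒ dWW   [S ::= d W W]
dWW ⇒ drWdW   [W ::= r W d]
drWdW ⇒ drrWddW   [W ::= r W d]
drrWddW ⇒ drrSddW   [W ::= S]
drrSddW ⇒ drrdWWddW   [S ::= d W W]
drrdWWddW ⇒ drrdSWWddW   [W ::= S W]
drrdSWWddW ⇒ drrddWWddW   [S ::= d]
drrddWWddW ⇒ drrddrWddW   [W ::= r]
drrddrWddW ⇒ drrddrrddW   [W ::= r]
drrddrrddW ⇒ drrddrrddr   [W ::= r]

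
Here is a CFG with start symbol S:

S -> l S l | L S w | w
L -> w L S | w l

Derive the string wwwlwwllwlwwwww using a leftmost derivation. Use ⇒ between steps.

S ⇒ LSw ⇒ wLSSw ⇒ wwLSSSw ⇒ wwwlSSSw ⇒ wwwlLSwSSw ⇒ wwwlwLSSwSSw ⇒ wwwlwwlSSwSSw ⇒ wwwlwwllSlSwSSw ⇒ wwwlwwllwlSwSSw ⇒ wwwlwwllwlwwSSw ⇒ wwwlwwllwlwwwSw ⇒ wwwlwwllwlwwwww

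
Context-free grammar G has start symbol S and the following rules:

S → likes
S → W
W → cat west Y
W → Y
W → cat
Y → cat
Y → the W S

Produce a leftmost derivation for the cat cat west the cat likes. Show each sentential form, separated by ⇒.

S ⇒ W ⇒ Y ⇒ the W S ⇒ the Y S ⇒ the cat S ⇒ the cat W ⇒ the cat cat west Y ⇒ the cat cat west the W S ⇒ the cat cat west the Y S ⇒ the cat cat west the cat S ⇒ the cat cat west the cat likes

S ⇒ W   [S → W]
W ⇒ Y   [W → Y]
Y ⇒ the W S   [Y → the W S]
the W S ⇒ the Y S   [W → Y]
the Y S ⇒ the cat S   [Y → cat]
the cat S ⇒ the cat W   [S → W]
the cat W ⇒ the cat cat west Y   [W → cat west Y]
the cat cat west Y ⇒ the cat cat west the W S   [Y → the W S]
the cat cat west the W S ⇒ the cat cat west the Y S   [W → Y]
the cat cat west the Y S ⇒ the cat cat west the cat S   [Y → cat]
the cat cat west the cat S ⇒ the cat cat west the cat likes   [S → likes]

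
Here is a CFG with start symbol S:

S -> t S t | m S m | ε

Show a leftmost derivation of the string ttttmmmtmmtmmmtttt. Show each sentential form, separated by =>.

S => tSt => ttStt => tttSttt => ttttStttt => ttttmSmtttt => ttttmmSmmtttt => ttttmmmSmmmtttt => ttttmmmtStmmmtttt => ttttmmmtmSmtmmmtttt => ttttmmmtmmtmmmtttt

S => tSt   [S -> t S t]
tSt => ttStt   [S -> t S t]
ttStt => tttSttt   [S -> t S t]
tttSttt => ttttStttt   [S -> t S t]
ttttStttt => ttttmSmtttt   [S -> m S m]
ttttmSmtttt => ttttmmSmmtttt   [S -> m S m]
ttttmmSmmtttt => ttttmmmSmmmtttt   [S -> m S m]
ttttmmmSmmmtttt => ttttmmmtStmmmtttt   [S -> t S t]
ttttmmmtStmmmtttt => ttttmmmtmSmtmmmtttt   [S -> m S m]
ttttmmmtmSmtmmmtttt => ttttmmmtmmtmmmtttt   [S -> ε]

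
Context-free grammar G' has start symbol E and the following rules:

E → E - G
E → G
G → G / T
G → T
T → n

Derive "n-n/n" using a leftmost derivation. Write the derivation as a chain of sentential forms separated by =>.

E => E-G   [E → E - G]
E-G => G-G   [E → G]
G-G => T-G   [G → T]
T-G => n-G   [T → n]
n-G => n-G/T   [G → G / T]
n-G/T => n-T/T   [G → T]
n-T/T => n-n/T   [T → n]
n-n/T => n-n/n   [T → n]

E => E-G => G-G => T-G => n-G => n-G/T => n-T/T => n-n/T => n-n/n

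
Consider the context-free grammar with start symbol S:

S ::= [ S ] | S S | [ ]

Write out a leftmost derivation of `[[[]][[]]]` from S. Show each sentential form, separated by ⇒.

S ⇒ [S] ⇒ [SS] ⇒ [[S]S] ⇒ [[[]]S] ⇒ [[[]][S]] ⇒ [[[]][[]]]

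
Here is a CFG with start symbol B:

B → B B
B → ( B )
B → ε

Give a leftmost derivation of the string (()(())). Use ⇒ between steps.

B⇒(B)⇒(BB)⇒(BBB)⇒((B)BB)⇒(()BB)⇒(()(B)B)⇒(()((B))B)⇒(()(())B)⇒(()(()))

B ⇒ (B)   [B → ( B )]
(B) ⇒ (BB)   [B → B B]
(BB) ⇒ (BBB)   [B → B B]
(BBB) ⇒ ((B)BB)   [B → ( B )]
((B)BB) ⇒ (()BB)   [B → ε]
(()BB) ⇒ (()(B)B)   [B → ( B )]
(()(B)B) ⇒ (()((B))B)   [B → ( B )]
(()((B))B) ⇒ (()(())B)   [B → ε]
(()(())B) ⇒ (()(()))   [B → ε]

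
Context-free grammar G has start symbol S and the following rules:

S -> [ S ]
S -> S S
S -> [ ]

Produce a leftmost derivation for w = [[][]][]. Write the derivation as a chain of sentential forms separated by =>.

S => SS => [S]S => [SS]S => [[]S]S => [[][]]S => [[][]][]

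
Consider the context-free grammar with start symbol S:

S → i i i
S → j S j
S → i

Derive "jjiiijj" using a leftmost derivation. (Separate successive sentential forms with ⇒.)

S ⇒ jSj   [S → j S j]
jSj ⇒ jjSjj   [S → j S j]
jjSjj ⇒ jjiiijj   [S → i i i]

S⇒jSj⇒jjSjj⇒jjiiijj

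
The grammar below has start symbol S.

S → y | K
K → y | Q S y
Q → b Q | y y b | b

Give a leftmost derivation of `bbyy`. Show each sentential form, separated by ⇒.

S ⇒ K   [S → K]
K ⇒ QSy   [K → Q S y]
QSy ⇒ bQSy   [Q → b Q]
bQSy ⇒ bbSy   [Q → b]
bbSy ⇒ bbKy   [S → K]
bbKy ⇒ bbyy   [K → y]

S⇒K⇒QSy⇒bQSy⇒bbSy⇒bbKy⇒bbyy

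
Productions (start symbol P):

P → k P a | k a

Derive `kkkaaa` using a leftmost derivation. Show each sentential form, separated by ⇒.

P ⇒ kPa   [P → k P a]
kPa ⇒ kkPaa   [P → k P a]
kkPaa ⇒ kkkaaa   [P → k a]

P⇒kPa⇒kkPaa⇒kkkaaa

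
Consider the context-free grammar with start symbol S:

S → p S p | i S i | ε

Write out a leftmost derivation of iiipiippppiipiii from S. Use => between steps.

S => iSi => iiSii => iiiSiii => iiipSpiii => iiipiSipiii => iiipiiSiipiii => iiipiipSpiipiii => iiipiippSppiipiii => iiipiippppiipiii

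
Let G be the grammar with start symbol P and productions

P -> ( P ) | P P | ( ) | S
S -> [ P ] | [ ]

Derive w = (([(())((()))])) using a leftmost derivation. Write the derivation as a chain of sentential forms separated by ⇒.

P⇒(P)⇒((P))⇒((S))⇒(([P]))⇒(([PP]))⇒(([(P)P]))⇒(([(())P]))⇒(([(())(P)]))⇒(([(())((P))]))⇒(([(())((()))]))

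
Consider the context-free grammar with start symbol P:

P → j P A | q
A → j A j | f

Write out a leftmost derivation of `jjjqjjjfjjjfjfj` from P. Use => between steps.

P => jPA   [P → j P A]
jPA => jjPAA   [P → j P A]
jjPAA => jjjPAAA   [P → j P A]
jjjPAAA => jjjqAAA   [P → q]
jjjqAAA => jjjqjAjAA   [A → j A j]
jjjqjAjAA => jjjqjjAjjAA   [A → j A j]
jjjqjjAjjAA => jjjqjjjAjjjAA   [A → j A j]
jjjqjjjAjjjAA => jjjqjjjfjjjAA   [A → f]
jjjqjjjfjjjAA => jjjqjjjfjjjfA   [A → f]
jjjqjjjfjjjfA => jjjqjjjfjjjfjAj   [A → j A j]
jjjqjjjfjjjfjAj => jjjqjjjfjjjfjfj   [A → f]

P=>jPA=>jjPAA=>jjjPAAA=>jjjqAAA=>jjjqjAjAA=>jjjqjjAjjAA=>jjjqjjjAjjjAA=>jjjqjjjfjjjAA=>jjjqjjjfjjjfA=>jjjqjjjfjjjfjAj=>jjjqjjjfjjjfjfj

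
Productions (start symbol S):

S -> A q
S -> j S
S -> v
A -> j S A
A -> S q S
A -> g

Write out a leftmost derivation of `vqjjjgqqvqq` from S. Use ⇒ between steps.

S ⇒ Aq ⇒ SqSq ⇒ vqSq ⇒ vqjSq ⇒ vqjjSq ⇒ vqjjjSq ⇒ vqjjjAqq ⇒ vqjjjSqSqq ⇒ vqjjjAqqSqq ⇒ vqjjjgqqSqq ⇒ vqjjjgqqvqq

S ⇒ Aq   [S -> A q]
Aq ⇒ SqSq   [A -> S q S]
SqSq ⇒ vqSq   [S -> v]
vqSq ⇒ vqjSq   [S -> j S]
vqjSq ⇒ vqjjSq   [S -> j S]
vqjjSq ⇒ vqjjjSq   [S -> j S]
vqjjjSq ⇒ vqjjjAqq   [S -> A q]
vqjjjAqq ⇒ vqjjjSqSqq   [A -> S q S]
vqjjjSqSqq ⇒ vqjjjAqqSqq   [S -> A q]
vqjjjAqqSqq ⇒ vqjjjgqqSqq   [A -> g]
vqjjjgqqSqq ⇒ vqjjjgqqvqq   [S -> v]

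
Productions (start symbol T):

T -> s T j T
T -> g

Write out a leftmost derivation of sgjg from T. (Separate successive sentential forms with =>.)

T=>sTjT=>sgjT=>sgjg

T => sTjT   [T -> s T j T]
sTjT => sgjT   [T -> g]
sgjT => sgjg   [T -> g]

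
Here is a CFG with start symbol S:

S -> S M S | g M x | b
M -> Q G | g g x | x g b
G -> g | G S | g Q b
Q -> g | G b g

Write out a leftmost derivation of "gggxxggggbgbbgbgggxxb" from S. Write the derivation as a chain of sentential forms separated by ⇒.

S ⇒ SMS   [S -> S M S]
SMS ⇒ gMxMS   [S -> g M x]
gMxMS ⇒ gggxxMS   [M -> g g x]
gggxxMS ⇒ gggxxQGS   [M -> Q G]
gggxxQGS ⇒ gggxxgGS   [Q -> g]
gggxxgGS ⇒ gggxxgGSS   [G -> G S]
gggxxgGSS ⇒ gggxxggQbSS   [G -> g Q b]
gggxxggQbSS ⇒ gggxxggGbgbSS   [Q -> G b g]
gggxxggGbgbSS ⇒ gggxxgggQbbgbSS   [G -> g Q b]
gggxxgggQbbgbSS ⇒ gggxxgggGbgbbgbSS   [Q -> G b g]
gggxxgggGbgbbgbSS ⇒ gggxxggggbgbbgbSS   [G -> g]
gggxxggggbgbbgbSS ⇒ gggxxggggbgbbgbgMxS   [S -> g M x]
gggxxggggbgbbgbgMxS ⇒ gggxxggggbgbbgbgggxxS   [M -> g g x]
gggxxggggbgbbgbgggxxS ⇒ gggxxggggbgbbgbgggxxb   [S -> b]

S ⇒ SMS ⇒ gMxMS ⇒ gggxxMS ⇒ gggxxQGS ⇒ gggxxgGS ⇒ gggxxgGSS ⇒ gggxxggQbSS ⇒ gggxxggGbgbSS ⇒ gggxxgggQbbgbSS ⇒ gggxxgggGbgbbgbSS ⇒ gggxxggggbgbbgbSS ⇒ gggxxggggbgbbgbgMxS ⇒ gggxxggggbgbbgbgggxxS ⇒ gggxxggggbgbbgbgggxxb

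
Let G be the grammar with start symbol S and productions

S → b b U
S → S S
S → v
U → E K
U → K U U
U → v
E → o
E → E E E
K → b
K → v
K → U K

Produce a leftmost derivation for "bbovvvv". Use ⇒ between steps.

S ⇒ SS   [S → S S]
SS ⇒ SSS   [S → S S]
SSS ⇒ SSSS   [S → S S]
SSSS ⇒ bbUSSS   [S → b b U]
bbUSSS ⇒ bbEKSSS   [U → E K]
bbEKSSS ⇒ bboKSSS   [E → o]
bboKSSS ⇒ bbovSSS   [K → v]
bbovSSS ⇒ bbovvSS   [S → v]
bbovvSS ⇒ bbovvvS   [S → v]
bbovvvS ⇒ bbovvvv   [S → v]

S⇒SS⇒SSS⇒SSSS⇒bbUSSS⇒bbEKSSS⇒bboKSSS⇒bbovSSS⇒bbovvSS⇒bbovvvS⇒bbovvvv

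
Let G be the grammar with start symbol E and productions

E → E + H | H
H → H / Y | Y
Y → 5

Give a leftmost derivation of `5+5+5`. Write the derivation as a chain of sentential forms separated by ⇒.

E⇒E+H⇒E+H+H⇒H+H+H⇒Y+H+H⇒5+H+H⇒5+Y+H⇒5+5+H⇒5+5+Y⇒5+5+5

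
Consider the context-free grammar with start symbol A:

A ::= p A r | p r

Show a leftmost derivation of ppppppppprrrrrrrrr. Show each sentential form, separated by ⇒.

A⇒pAr⇒ppArr⇒pppArrr⇒ppppArrrr⇒pppppArrrrr⇒ppppppArrrrrr⇒pppppppArrrrrrr⇒ppppppppArrrrrrrr⇒ppppppppprrrrrrrrr

A ⇒ pAr   [A ::= p A r]
pAr ⇒ ppArr   [A ::= p A r]
ppArr ⇒ pppArrr   [A ::= p A r]
pppArrr ⇒ ppppArrrr   [A ::= p A r]
ppppArrrr ⇒ pppppArrrrr   [A ::= p A r]
pppppArrrrr ⇒ ppppppArrrrrr   [A ::= p A r]
ppppppArrrrrr ⇒ pppppppArrrrrrr   [A ::= p A r]
pppppppArrrrrrr ⇒ ppppppppArrrrrrrr   [A ::= p A r]
ppppppppArrrrrrrr ⇒ ppppppppprrrrrrrrr   [A ::= p r]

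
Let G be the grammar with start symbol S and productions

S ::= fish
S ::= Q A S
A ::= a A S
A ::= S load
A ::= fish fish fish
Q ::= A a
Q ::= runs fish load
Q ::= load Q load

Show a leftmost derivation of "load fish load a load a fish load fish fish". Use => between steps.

S => Q A S => load Q load A S => load A a load A S => load S load a load A S => load fish load a load A S => load fish load a load a A S S => load fish load a load a S load S S => load fish load a load a fish load S S => load fish load a load a fish load fish S => load fish load a load a fish load fish fish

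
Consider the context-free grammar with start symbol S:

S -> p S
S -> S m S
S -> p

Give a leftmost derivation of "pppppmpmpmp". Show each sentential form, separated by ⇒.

S ⇒ pS ⇒ pSmS ⇒ pSmSmS ⇒ ppSmSmS ⇒ pppSmSmS ⇒ pppSmSmSmS ⇒ ppppSmSmSmS ⇒ pppppmSmSmS ⇒ pppppmpmSmS ⇒ pppppmpmpmS ⇒ pppppmpmpmp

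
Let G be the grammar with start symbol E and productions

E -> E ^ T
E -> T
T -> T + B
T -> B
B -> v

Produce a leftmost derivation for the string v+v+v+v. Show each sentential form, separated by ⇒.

E ⇒ T ⇒ T+B ⇒ T+B+B ⇒ T+B+B+B ⇒ B+B+B+B ⇒ v+B+B+B ⇒ v+v+B+B ⇒ v+v+v+B ⇒ v+v+v+v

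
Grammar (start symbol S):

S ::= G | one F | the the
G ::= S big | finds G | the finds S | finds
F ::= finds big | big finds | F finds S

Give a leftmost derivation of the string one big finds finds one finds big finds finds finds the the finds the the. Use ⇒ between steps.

S ⇒ one F ⇒ one F finds S ⇒ one F finds S finds S ⇒ one F finds S finds S finds S ⇒ one F finds S finds S finds S finds S ⇒ one big finds finds S finds S finds S finds S ⇒ one big finds finds one F finds S finds S finds S ⇒ one big finds finds one finds big finds S finds S finds S ⇒ one big finds finds one finds big finds G finds S finds S ⇒ one big finds finds one finds big finds finds finds S finds S ⇒ one big finds finds one finds big finds finds finds the the finds S ⇒ one big finds finds one finds big finds finds finds the the finds the the

S ⇒ one F   [S ::= one F]
one F ⇒ one F finds S   [F ::= F finds S]
one F finds S ⇒ one F finds S finds S   [F ::= F finds S]
one F finds S finds S ⇒ one F finds S finds S finds S   [F ::= F finds S]
one F finds S finds S finds S ⇒ one F finds S finds S finds S finds S   [F ::= F finds S]
one F finds S finds S finds S finds S ⇒ one big finds finds S finds S finds S finds S   [F ::= big finds]
one big finds finds S finds S finds S finds S ⇒ one big finds finds one F finds S finds S finds S   [S ::= one F]
one big finds finds one F finds S finds S finds S ⇒ one big finds finds one finds big finds S finds S finds S   [F ::= finds big]
one big finds finds one finds big finds S finds S finds S ⇒ one big finds finds one finds big finds G finds S finds S   [S ::= G]
one big finds finds one finds big finds G finds S finds S ⇒ one big finds finds one finds big finds finds finds S finds S   [G ::= finds]
one big finds finds one finds big finds finds finds S finds S ⇒ one big finds finds one finds big finds finds finds the the finds S   [S ::= the the]
one big finds finds one finds big finds finds finds the the finds S ⇒ one big finds finds one finds big finds finds finds the the finds the the   [S ::= the the]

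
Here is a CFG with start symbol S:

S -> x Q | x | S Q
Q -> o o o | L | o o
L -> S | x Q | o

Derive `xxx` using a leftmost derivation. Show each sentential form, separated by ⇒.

S ⇒ SQ ⇒ xQ ⇒ xL ⇒ xS ⇒ xSQ ⇒ xxQ ⇒ xxL ⇒ xxS ⇒ xxx

S ⇒ SQ   [S -> S Q]
SQ ⇒ xQ   [S -> x]
xQ ⇒ xL   [Q -> L]
xL ⇒ xS   [L -> S]
xS ⇒ xSQ   [S -> S Q]
xSQ ⇒ xxQ   [S -> x]
xxQ ⇒ xxL   [Q -> L]
xxL ⇒ xxS   [L -> S]
xxS ⇒ xxx   [S -> x]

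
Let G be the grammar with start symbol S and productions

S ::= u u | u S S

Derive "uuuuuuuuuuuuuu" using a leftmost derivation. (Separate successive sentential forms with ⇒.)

S ⇒ uSS   [S ::= u S S]
uSS ⇒ uuSSS   [S ::= u S S]
uuSSS ⇒ uuuSSSS   [S ::= u S S]
uuuSSSS ⇒ uuuuSSSSS   [S ::= u S S]
uuuuSSSSS ⇒ uuuuuuSSSS   [S ::= u u]
uuuuuuSSSS ⇒ uuuuuuuuSSS   [S ::= u u]
uuuuuuuuSSS ⇒ uuuuuuuuuuSS   [S ::= u u]
uuuuuuuuuuSS ⇒ uuuuuuuuuuuuS   [S ::= u u]
uuuuuuuuuuuuS ⇒ uuuuuuuuuuuuuu   [S ::= u u]

S ⇒ uSS ⇒ uuSSS ⇒ uuuSSSS ⇒ uuuuSSSSS ⇒ uuuuuuSSSS ⇒ uuuuuuuuSSS ⇒ uuuuuuuuuuSS ⇒ uuuuuuuuuuuuS ⇒ uuuuuuuuuuuuuu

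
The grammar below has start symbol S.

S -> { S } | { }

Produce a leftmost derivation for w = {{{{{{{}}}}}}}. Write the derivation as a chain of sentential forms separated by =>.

S => {S}   [S -> { S }]
{S} => {{S}}   [S -> { S }]
{{S}} => {{{S}}}   [S -> { S }]
{{{S}}} => {{{{S}}}}   [S -> { S }]
{{{{S}}}} => {{{{{S}}}}}   [S -> { S }]
{{{{{S}}}}} => {{{{{{S}}}}}}   [S -> { S }]
{{{{{{S}}}}}} => {{{{{{{}}}}}}}   [S -> { }]

S => {S} => {{S}} => {{{S}}} => {{{{S}}}} => {{{{{S}}}}} => {{{{{{S}}}}}} => {{{{{{{}}}}}}}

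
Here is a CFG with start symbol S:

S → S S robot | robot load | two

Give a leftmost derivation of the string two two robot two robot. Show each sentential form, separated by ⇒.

S ⇒ S S robot   [S → S S robot]
S S robot ⇒ S S robot S robot   [S → S S robot]
S S robot S robot ⇒ two S robot S robot   [S → two]
two S robot S robot ⇒ two two robot S robot   [S → two]
two two robot S robot ⇒ two two robot two robot   [S → two]

S ⇒ S S robot ⇒ S S robot S robot ⇒ two S robot S robot ⇒ two two robot S robot ⇒ two two robot two robot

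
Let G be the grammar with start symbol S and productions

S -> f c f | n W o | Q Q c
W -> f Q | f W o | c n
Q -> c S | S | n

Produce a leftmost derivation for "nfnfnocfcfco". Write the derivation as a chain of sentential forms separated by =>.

S=>nWo=>nfQo=>nfSo=>nfQQco=>nfSQco=>nfnWoQco=>nfnfQoQco=>nfnfnoQco=>nfnfnocSco=>nfnfnocfcfco

S => nWo   [S -> n W o]
nWo => nfQo   [W -> f Q]
nfQo => nfSo   [Q -> S]
nfSo => nfQQco   [S -> Q Q c]
nfQQco => nfSQco   [Q -> S]
nfSQco => nfnWoQco   [S -> n W o]
nfnWoQco => nfnfQoQco   [W -> f Q]
nfnfQoQco => nfnfnoQco   [Q -> n]
nfnfnoQco => nfnfnocSco   [Q -> c S]
nfnfnocSco => nfnfnocfcfco   [S -> f c f]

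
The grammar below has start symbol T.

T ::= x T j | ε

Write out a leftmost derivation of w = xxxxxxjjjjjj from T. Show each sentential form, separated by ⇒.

T ⇒ xTj   [T ::= x T j]
xTj ⇒ xxTjj   [T ::= x T j]
xxTjj ⇒ xxxTjjj   [T ::= x T j]
xxxTjjj ⇒ xxxxTjjjj   [T ::= x T j]
xxxxTjjjj ⇒ xxxxxTjjjjj   [T ::= x T j]
xxxxxTjjjjj ⇒ xxxxxxTjjjjjj   [T ::= x T j]
xxxxxxTjjjjjj ⇒ xxxxxxjjjjjj   [T ::= ε]

T⇒xTj⇒xxTjj⇒xxxTjjj⇒xxxxTjjjj⇒xxxxxTjjjjj⇒xxxxxxTjjjjjj⇒xxxxxxjjjjjj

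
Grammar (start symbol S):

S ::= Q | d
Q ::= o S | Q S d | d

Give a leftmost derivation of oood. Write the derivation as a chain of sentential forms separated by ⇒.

S ⇒ Q   [S ::= Q]
Q ⇒ oS   [Q ::= o S]
oS ⇒ oQ   [S ::= Q]
oQ ⇒ ooS   [Q ::= o S]
ooS ⇒ ooQ   [S ::= Q]
ooQ ⇒ oooS   [Q ::= o S]
oooS ⇒ oood   [S ::= d]

S ⇒ Q ⇒ oS ⇒ oQ ⇒ ooS ⇒ ooQ ⇒ oooS ⇒ oood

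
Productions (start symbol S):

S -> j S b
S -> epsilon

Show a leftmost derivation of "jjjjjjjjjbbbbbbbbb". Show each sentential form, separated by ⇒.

S ⇒ jSb   [S -> j S b]
jSb ⇒ jjSbb   [S -> j S b]
jjSbb ⇒ jjjSbbb   [S -> j S b]
jjjSbbb ⇒ jjjjSbbbb   [S -> j S b]
jjjjSbbbb ⇒ jjjjjSbbbbb   [S -> j S b]
jjjjjSbbbbb ⇒ jjjjjjSbbbbbb   [S -> j S b]
jjjjjjSbbbbbb ⇒ jjjjjjjSbbbbbbb   [S -> j S b]
jjjjjjjSbbbbbbb ⇒ jjjjjjjjSbbbbbbbb   [S -> j S b]
jjjjjjjjSbbbbbbbb ⇒ jjjjjjjjjSbbbbbbbbb   [S -> j S b]
jjjjjjjjjSbbbbbbbbb ⇒ jjjjjjjjjbbbbbbbbb   [S -> epsilon]

S ⇒ jSb ⇒ jjSbb ⇒ jjjSbbb ⇒ jjjjSbbbb ⇒ jjjjjSbbbbb ⇒ jjjjjjSbbbbbb ⇒ jjjjjjjSbbbbbbb ⇒ jjjjjjjjSbbbbbbbb ⇒ jjjjjjjjjSbbbbbbbbb ⇒ jjjjjjjjjbbbbbbbbb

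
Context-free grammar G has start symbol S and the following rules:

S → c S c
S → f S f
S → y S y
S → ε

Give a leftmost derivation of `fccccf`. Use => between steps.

S => fSf => fcScf => fccSccf => fccccf

S => fSf   [S → f S f]
fSf => fcScf   [S → c S c]
fcScf => fccSccf   [S → c S c]
fccSccf => fccccf   [S → ε]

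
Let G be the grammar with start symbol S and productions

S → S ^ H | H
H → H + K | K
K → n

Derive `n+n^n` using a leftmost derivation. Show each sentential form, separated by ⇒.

S ⇒ S^H   [S → S ^ H]
S^H ⇒ H^H   [S → H]
H^H ⇒ H+K^H   [H → H + K]
H+K^H ⇒ K+K^H   [H → K]
K+K^H ⇒ n+K^H   [K → n]
n+K^H ⇒ n+n^H   [K → n]
n+n^H ⇒ n+n^K   [H → K]
n+n^K ⇒ n+n^n   [K → n]

S⇒S^H⇒H^H⇒H+K^H⇒K+K^H⇒n+K^H⇒n+n^H⇒n+n^K⇒n+n^n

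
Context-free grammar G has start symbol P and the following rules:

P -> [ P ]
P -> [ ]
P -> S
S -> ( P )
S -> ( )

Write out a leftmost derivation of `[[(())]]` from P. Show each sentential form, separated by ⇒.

P ⇒ [P]   [P -> [ P ]]
[P] ⇒ [[P]]   [P -> [ P ]]
[[P]] ⇒ [[S]]   [P -> S]
[[S]] ⇒ [[(P)]]   [S -> ( P )]
[[(P)]] ⇒ [[(S)]]   [P -> S]
[[(S)]] ⇒ [[(())]]   [S -> ( )]

P ⇒ [P] ⇒ [[P]] ⇒ [[S]] ⇒ [[(P)]] ⇒ [[(S)]] ⇒ [[(())]]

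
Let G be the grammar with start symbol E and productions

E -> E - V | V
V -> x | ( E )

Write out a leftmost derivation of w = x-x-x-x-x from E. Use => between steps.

E=>E-V=>E-V-V=>E-V-V-V=>E-V-V-V-V=>V-V-V-V-V=>x-V-V-V-V=>x-x-V-V-V=>x-x-x-V-V=>x-x-x-x-V=>x-x-x-x-x

E => E-V   [E -> E - V]
E-V => E-V-V   [E -> E - V]
E-V-V => E-V-V-V   [E -> E - V]
E-V-V-V => E-V-V-V-V   [E -> E - V]
E-V-V-V-V => V-V-V-V-V   [E -> V]
V-V-V-V-V => x-V-V-V-V   [V -> x]
x-V-V-V-V => x-x-V-V-V   [V -> x]
x-x-V-V-V => x-x-x-V-V   [V -> x]
x-x-x-V-V => x-x-x-x-V   [V -> x]
x-x-x-x-V => x-x-x-x-x   [V -> x]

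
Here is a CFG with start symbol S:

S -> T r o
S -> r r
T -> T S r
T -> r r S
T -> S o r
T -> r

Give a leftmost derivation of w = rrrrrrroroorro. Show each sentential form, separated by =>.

S => Tro   [S -> T r o]
Tro => Sorro   [T -> S o r]
Sorro => Troorro   [S -> T r o]
Troorro => rrSroorro   [T -> r r S]
rrSroorro => rrTroroorro   [S -> T r o]
rrTroroorro => rrTSrroroorro   [T -> T S r]
rrTSrroroorro => rrrSrroroorro   [T -> r]
rrrSrroroorro => rrrrrrroroorro   [S -> r r]

S => Tro => Sorro => Troorro => rrSroorro => rrTroroorro => rrTSrroroorro => rrrSrroroorro => rrrrrrroroorro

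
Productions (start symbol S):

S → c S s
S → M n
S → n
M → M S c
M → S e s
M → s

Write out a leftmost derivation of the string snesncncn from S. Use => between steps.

S=>Mn=>MScn=>sScn=>sMncn=>sMScncn=>sSesScncn=>snesScncn=>snesncncn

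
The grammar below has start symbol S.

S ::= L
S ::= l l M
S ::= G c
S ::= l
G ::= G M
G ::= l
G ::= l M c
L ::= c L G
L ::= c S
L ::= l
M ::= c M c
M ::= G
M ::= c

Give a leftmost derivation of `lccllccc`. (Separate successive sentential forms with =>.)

S => Gc   [S ::= G c]
Gc => GMc   [G ::= G M]
GMc => lMcMc   [G ::= l M c]
lMcMc => lccMc   [M ::= c]
lccMc => lccGc   [M ::= G]
lccGc => lccGMc   [G ::= G M]
lccGMc => lcclMcMc   [G ::= l M c]
lcclMcMc => lcclGcMc   [M ::= G]
lcclGcMc => lccllcMc   [G ::= l]
lccllcMc => lccllccc   [M ::= c]

S=>Gc=>GMc=>lMcMc=>lccMc=>lccGc=>lccGMc=>lcclMcMc=>lcclGcMc=>lccllcMc=>lccllccc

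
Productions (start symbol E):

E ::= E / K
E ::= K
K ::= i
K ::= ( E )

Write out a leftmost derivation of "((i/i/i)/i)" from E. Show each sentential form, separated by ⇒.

E ⇒ K ⇒ (E) ⇒ (E/K) ⇒ (K/K) ⇒ ((E)/K) ⇒ ((E/K)/K) ⇒ ((E/K/K)/K) ⇒ ((K/K/K)/K) ⇒ ((i/K/K)/K) ⇒ ((i/i/K)/K) ⇒ ((i/i/i)/K) ⇒ ((i/i/i)/i)

E ⇒ K   [E ::= K]
K ⇒ (E)   [K ::= ( E )]
(E) ⇒ (E/K)   [E ::= E / K]
(E/K) ⇒ (K/K)   [E ::= K]
(K/K) ⇒ ((E)/K)   [K ::= ( E )]
((E)/K) ⇒ ((E/K)/K)   [E ::= E / K]
((E/K)/K) ⇒ ((E/K/K)/K)   [E ::= E / K]
((E/K/K)/K) ⇒ ((K/K/K)/K)   [E ::= K]
((K/K/K)/K) ⇒ ((i/K/K)/K)   [K ::= i]
((i/K/K)/K) ⇒ ((i/i/K)/K)   [K ::= i]
((i/i/K)/K) ⇒ ((i/i/i)/K)   [K ::= i]
((i/i/i)/K) ⇒ ((i/i/i)/i)   [K ::= i]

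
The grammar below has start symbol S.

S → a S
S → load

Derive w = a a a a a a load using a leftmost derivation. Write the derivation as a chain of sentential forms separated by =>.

S => a S => a a S => a a a S => a a a a S => a a a a a S => a a a a a a S => a a a a a a load

S => a S   [S → a S]
a S => a a S   [S → a S]
a a S => a a a S   [S → a S]
a a a S => a a a a S   [S → a S]
a a a a S => a a a a a S   [S → a S]
a a a a a S => a a a a a a S   [S → a S]
a a a a a a S => a a a a a a load   [S → load]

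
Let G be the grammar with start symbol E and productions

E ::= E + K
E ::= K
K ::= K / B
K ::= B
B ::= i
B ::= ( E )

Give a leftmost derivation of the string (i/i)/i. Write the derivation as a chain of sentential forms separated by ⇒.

E⇒K⇒K/B⇒B/B⇒(E)/B⇒(K)/B⇒(K/B)/B⇒(B/B)/B⇒(i/B)/B⇒(i/i)/B⇒(i/i)/i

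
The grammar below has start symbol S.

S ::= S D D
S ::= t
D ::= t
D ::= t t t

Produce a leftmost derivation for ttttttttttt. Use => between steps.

S=>SDD=>SDDDD=>SDDDDDD=>tDDDDDD=>ttDDDDD=>tttDDDD=>ttttttDDD=>tttttttDD=>ttttttttttD=>ttttttttttt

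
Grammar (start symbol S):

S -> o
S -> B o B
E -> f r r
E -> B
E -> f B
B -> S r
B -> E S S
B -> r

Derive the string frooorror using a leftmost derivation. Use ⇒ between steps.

S ⇒ BoB ⇒ SroB ⇒ BoBroB ⇒ ESSoBroB ⇒ fBSSoBroB ⇒ frSSoBroB ⇒ froSoBroB ⇒ froooBroB ⇒ frooorroB ⇒ frooorror

S ⇒ BoB   [S -> B o B]
BoB ⇒ SroB   [B -> S r]
SroB ⇒ BoBroB   [S -> B o B]
BoBroB ⇒ ESSoBroB   [B -> E S S]
ESSoBroB ⇒ fBSSoBroB   [E -> f B]
fBSSoBroB ⇒ frSSoBroB   [B -> r]
frSSoBroB ⇒ froSoBroB   [S -> o]
froSoBroB ⇒ froooBroB   [S -> o]
froooBroB ⇒ frooorroB   [B -> r]
frooorroB ⇒ frooorror   [B -> r]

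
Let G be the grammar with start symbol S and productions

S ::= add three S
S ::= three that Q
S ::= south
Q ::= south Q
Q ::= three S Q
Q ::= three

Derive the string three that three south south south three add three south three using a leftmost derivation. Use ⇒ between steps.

S ⇒ three that Q ⇒ three that three S Q ⇒ three that three south Q ⇒ three that three south south Q ⇒ three that three south south south Q ⇒ three that three south south south three S Q ⇒ three that three south south south three add three S Q ⇒ three that three south south south three add three south Q ⇒ three that three south south south three add three south three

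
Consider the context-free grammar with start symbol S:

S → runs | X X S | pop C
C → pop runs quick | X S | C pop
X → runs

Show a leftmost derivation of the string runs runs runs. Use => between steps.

S => X X S => runs X S => runs runs S => runs runs runs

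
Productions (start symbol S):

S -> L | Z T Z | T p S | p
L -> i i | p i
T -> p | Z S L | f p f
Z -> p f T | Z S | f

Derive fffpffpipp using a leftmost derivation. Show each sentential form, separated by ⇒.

S⇒TpS⇒ZSLpS⇒fSLpS⇒fZTZLpS⇒ffTZLpS⇒fffpfZLpS⇒fffpffLpS⇒fffpffpipS⇒fffpffpipp

S ⇒ TpS   [S -> T p S]
TpS ⇒ ZSLpS   [T -> Z S L]
ZSLpS ⇒ fSLpS   [Z -> f]
fSLpS ⇒ fZTZLpS   [S -> Z T Z]
fZTZLpS ⇒ ffTZLpS   [Z -> f]
ffTZLpS ⇒ fffpfZLpS   [T -> f p f]
fffpfZLpS ⇒ fffpffLpS   [Z -> f]
fffpffLpS ⇒ fffpffpipS   [L -> p i]
fffpffpipS ⇒ fffpffpipp   [S -> p]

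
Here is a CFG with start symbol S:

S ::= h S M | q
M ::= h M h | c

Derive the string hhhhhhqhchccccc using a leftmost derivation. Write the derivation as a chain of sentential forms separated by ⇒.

S⇒hSM⇒hhSMM⇒hhhSMMM⇒hhhhSMMMM⇒hhhhhSMMMMM⇒hhhhhhSMMMMMM⇒hhhhhhqMMMMMM⇒hhhhhhqhMhMMMMM⇒hhhhhhqhchMMMMM⇒hhhhhhqhchcMMMM⇒hhhhhhqhchccMMM⇒hhhhhhqhchcccMM⇒hhhhhhqhchccccM⇒hhhhhhqhchccccc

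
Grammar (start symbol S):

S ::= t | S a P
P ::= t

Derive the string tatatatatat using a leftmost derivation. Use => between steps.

S => SaP => SaPaP => SaPaPaP => SaPaPaPaP => SaPaPaPaPaP => taPaPaPaPaP => tataPaPaPaP => tatataPaPaP => tatatataPaP => tatatatataP => tatatatatat

S => SaP   [S ::= S a P]
SaP => SaPaP   [S ::= S a P]
SaPaP => SaPaPaP   [S ::= S a P]
SaPaPaP => SaPaPaPaP   [S ::= S a P]
SaPaPaPaP => SaPaPaPaPaP   [S ::= S a P]
SaPaPaPaPaP => taPaPaPaPaP   [S ::= t]
taPaPaPaPaP => tataPaPaPaP   [P ::= t]
tataPaPaPaP => tatataPaPaP   [P ::= t]
tatataPaPaP => tatatataPaP   [P ::= t]
tatatataPaP => tatatatataP   [P ::= t]
tatatatataP => tatatatatat   [P ::= t]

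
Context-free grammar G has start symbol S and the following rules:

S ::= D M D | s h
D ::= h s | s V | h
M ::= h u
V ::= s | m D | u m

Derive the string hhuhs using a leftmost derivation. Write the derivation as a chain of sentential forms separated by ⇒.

S⇒DMD⇒hMD⇒hhuD⇒hhuhs

S ⇒ DMD   [S ::= D M D]
DMD ⇒ hMD   [D ::= h]
hMD ⇒ hhuD   [M ::= h u]
hhuD ⇒ hhuhs   [D ::= h s]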